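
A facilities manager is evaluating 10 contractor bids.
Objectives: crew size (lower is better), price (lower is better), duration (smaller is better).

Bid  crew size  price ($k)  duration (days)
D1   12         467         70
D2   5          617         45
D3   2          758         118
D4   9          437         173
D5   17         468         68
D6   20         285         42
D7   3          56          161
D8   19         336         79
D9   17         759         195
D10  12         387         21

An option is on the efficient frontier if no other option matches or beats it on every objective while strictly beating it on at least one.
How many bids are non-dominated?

D1: dominated by D10 (crew size 12≤12, price 387≤467, duration 21≤70).
D2: not dominated.
D3: not dominated (best crew size).
D4: dominated by D7 (crew size 3≤9, price 56≤437, duration 161≤173).
D5: dominated by D10 (crew size 12≤17, price 387≤468, duration 21≤68).
D6: not dominated.
D7: not dominated (best price).
D8: not dominated.
D9: dominated by D1 (crew size 12≤17, price 467≤759, duration 70≤195).
D10: not dominated (best duration).
Pareto-optimal: D2, D3, D6, D7, D8, D10 → 6.

6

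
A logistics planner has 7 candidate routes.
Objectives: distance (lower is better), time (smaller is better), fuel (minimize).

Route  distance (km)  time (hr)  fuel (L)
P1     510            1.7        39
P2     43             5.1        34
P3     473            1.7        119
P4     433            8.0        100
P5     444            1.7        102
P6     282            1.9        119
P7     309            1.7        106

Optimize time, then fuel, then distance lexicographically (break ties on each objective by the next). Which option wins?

First minimize time: best is 1.7, kept {P1, P3, P5, P7}.
Then minimize fuel: best is 39, kept {P1}.

P1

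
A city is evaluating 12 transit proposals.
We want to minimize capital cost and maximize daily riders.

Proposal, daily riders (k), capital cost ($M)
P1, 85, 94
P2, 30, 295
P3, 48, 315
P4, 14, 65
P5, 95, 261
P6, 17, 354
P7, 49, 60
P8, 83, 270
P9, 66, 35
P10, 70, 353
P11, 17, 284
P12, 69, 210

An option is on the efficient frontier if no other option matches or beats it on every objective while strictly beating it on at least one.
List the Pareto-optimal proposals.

P1: not dominated.
P2: dominated by P1 (daily riders 85≥30, capital cost 94≤295).
P3: dominated by P1 (daily riders 85≥48, capital cost 94≤315).
P4: dominated by P7 (daily riders 49≥14, capital cost 60≤65).
P5: not dominated (best daily riders).
P6: dominated by P1 (daily riders 85≥17, capital cost 94≤354).
P7: dominated by P9 (daily riders 66≥49, capital cost 35≤60).
P8: dominated by P1 (daily riders 85≥83, capital cost 94≤270).
P9: not dominated (best capital cost).
P10: dominated by P1 (daily riders 85≥70, capital cost 94≤353).
P11: dominated by P1 (daily riders 85≥17, capital cost 94≤284).
P12: dominated by P1 (daily riders 85≥69, capital cost 94≤210).

P1, P5, P9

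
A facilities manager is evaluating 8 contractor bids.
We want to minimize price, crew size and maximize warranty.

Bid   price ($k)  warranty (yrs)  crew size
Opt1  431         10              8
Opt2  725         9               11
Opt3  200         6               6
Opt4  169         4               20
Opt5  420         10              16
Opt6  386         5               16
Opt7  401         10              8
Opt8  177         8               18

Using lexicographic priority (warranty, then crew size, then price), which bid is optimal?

Opt7

First maximize warranty: best is 10, kept {Opt1, Opt5, Opt7}.
Then minimize crew size: best is 8, kept {Opt1, Opt7}.
Then minimize price: best is 401, kept {Opt7}.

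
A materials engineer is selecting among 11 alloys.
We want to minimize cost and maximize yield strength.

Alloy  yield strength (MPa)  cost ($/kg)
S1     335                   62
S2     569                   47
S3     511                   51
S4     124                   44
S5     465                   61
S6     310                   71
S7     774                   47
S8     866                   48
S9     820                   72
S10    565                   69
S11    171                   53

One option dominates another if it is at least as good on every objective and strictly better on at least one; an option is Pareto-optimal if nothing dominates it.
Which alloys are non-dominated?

S1: dominated by S2 (yield strength 569≥335, cost 47≤62).
S2: dominated by S7 (yield strength 774≥569, cost 47≤47).
S3: dominated by S2 (yield strength 569≥511, cost 47≤51).
S4: not dominated (best cost).
S5: dominated by S2 (yield strength 569≥465, cost 47≤61).
S6: dominated by S1 (yield strength 335≥310, cost 62≤71).
S7: not dominated.
S8: not dominated (best yield strength).
S9: dominated by S8 (yield strength 866≥820, cost 48≤72).
S10: dominated by S2 (yield strength 569≥565, cost 47≤69).
S11: dominated by S2 (yield strength 569≥171, cost 47≤53).

S4, S7, S8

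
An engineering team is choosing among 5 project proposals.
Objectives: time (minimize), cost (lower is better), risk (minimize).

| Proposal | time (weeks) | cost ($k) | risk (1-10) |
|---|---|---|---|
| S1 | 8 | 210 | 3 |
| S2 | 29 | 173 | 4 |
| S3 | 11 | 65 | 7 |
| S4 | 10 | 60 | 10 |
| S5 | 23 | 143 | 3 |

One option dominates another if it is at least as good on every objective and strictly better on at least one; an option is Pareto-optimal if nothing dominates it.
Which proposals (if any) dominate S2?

S5

S5: time 23≤29, cost 143≤173, risk 3≤4 — dominates S2.
Others (S1, S3, S4) are each worse than S2 on at least one objective.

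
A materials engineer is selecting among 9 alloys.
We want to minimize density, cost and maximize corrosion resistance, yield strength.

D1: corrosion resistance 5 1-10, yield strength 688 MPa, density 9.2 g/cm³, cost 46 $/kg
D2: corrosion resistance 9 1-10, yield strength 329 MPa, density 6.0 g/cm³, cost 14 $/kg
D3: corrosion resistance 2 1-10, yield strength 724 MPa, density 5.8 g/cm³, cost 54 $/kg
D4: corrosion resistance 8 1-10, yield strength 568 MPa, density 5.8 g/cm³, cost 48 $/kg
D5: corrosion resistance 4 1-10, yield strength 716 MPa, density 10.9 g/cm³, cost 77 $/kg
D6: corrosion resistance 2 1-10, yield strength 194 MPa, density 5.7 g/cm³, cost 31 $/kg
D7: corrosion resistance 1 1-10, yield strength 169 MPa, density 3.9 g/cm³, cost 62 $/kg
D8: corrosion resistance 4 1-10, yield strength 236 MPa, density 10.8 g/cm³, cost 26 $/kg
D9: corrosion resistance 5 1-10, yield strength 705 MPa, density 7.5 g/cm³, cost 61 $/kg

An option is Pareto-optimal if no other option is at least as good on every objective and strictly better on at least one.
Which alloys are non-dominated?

D1, D2, D3, D4, D5, D6, D7, D9

D1: not dominated.
D2: not dominated (best corrosion resistance).
D3: not dominated (best yield strength).
D4: not dominated.
D5: not dominated.
D6: not dominated.
D7: not dominated (best density).
D8: dominated by D2 (corrosion resistance 9≥4, yield strength 329≥236, density 6.0≤10.8, cost 14≤26).
D9: not dominated.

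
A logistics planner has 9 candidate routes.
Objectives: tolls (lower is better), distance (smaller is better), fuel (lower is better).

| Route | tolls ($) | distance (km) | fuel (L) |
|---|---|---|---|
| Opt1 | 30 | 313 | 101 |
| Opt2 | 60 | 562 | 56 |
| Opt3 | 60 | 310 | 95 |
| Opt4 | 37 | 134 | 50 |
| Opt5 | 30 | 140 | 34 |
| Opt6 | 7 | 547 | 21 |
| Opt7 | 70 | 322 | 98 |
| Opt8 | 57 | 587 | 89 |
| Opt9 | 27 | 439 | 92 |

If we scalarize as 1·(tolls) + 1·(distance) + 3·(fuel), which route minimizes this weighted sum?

Opt5

Opt1: 1·30 + 1·313 + 3·101 = 646
Opt2: 1·60 + 1·562 + 3·56 = 790
Opt3: 1·60 + 1·310 + 3·95 = 655
Opt4: 1·37 + 1·134 + 3·50 = 321
Opt5: 1·30 + 1·140 + 3·34 = 272
Opt6: 1·7 + 1·547 + 3·21 = 617
Opt7: 1·70 + 1·322 + 3·98 = 686
Opt8: 1·57 + 1·587 + 3·89 = 911
Opt9: 1·27 + 1·439 + 3·92 = 742
Lowest: Opt5 at 272.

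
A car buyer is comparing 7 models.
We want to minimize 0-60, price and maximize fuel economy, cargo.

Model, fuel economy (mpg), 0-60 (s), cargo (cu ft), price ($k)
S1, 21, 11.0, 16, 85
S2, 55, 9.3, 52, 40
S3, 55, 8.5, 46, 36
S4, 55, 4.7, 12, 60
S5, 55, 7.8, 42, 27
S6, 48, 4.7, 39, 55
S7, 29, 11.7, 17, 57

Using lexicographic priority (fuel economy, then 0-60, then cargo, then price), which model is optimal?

S4

First maximize fuel economy: best is 55, kept {S2, S3, S4, S5}.
Then minimize 0-60: best is 4.7, kept {S4}.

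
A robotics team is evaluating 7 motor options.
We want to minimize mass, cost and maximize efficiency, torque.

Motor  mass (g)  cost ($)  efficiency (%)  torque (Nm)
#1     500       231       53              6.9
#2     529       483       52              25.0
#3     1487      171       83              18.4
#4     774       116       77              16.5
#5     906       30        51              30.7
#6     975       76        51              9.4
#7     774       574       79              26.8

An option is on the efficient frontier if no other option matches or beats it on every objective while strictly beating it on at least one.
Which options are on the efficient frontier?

#1, #2, #3, #4, #5, #7

#1: not dominated (best mass).
#2: not dominated.
#3: not dominated (best efficiency).
#4: not dominated.
#5: not dominated (best cost).
#6: dominated by #5 (mass 906≤975, cost 30≤76, efficiency 51≥51, torque 30.7≥9.4).
#7: not dominated.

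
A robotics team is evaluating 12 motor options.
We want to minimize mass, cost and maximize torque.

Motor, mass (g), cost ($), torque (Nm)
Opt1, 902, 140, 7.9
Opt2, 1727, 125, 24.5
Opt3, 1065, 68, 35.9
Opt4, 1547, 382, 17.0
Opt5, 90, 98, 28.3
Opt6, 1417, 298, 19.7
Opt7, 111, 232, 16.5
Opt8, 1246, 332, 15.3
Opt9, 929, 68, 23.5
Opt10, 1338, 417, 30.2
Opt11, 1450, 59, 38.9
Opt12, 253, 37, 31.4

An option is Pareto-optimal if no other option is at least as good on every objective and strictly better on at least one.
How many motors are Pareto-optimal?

Opt1: dominated by Opt5 (mass 90≤902, cost 98≤140, torque 28.3≥7.9).
Opt2: dominated by Opt3 (mass 1065≤1727, cost 68≤125, torque 35.9≥24.5).
Opt3: not dominated.
Opt4: dominated by Opt3 (mass 1065≤1547, cost 68≤382, torque 35.9≥17.0).
Opt5: not dominated (best mass).
Opt6: dominated by Opt3 (mass 1065≤1417, cost 68≤298, torque 35.9≥19.7).
Opt7: dominated by Opt5 (mass 90≤111, cost 98≤232, torque 28.3≥16.5).
Opt8: dominated by Opt3 (mass 1065≤1246, cost 68≤332, torque 35.9≥15.3).
Opt9: dominated by Opt12 (mass 253≤929, cost 37≤68, torque 31.4≥23.5).
Opt10: dominated by Opt3 (mass 1065≤1338, cost 68≤417, torque 35.9≥30.2).
Opt11: not dominated (best torque).
Opt12: not dominated (best cost).
Pareto-optimal: Opt3, Opt5, Opt11, Opt12 → 4.

4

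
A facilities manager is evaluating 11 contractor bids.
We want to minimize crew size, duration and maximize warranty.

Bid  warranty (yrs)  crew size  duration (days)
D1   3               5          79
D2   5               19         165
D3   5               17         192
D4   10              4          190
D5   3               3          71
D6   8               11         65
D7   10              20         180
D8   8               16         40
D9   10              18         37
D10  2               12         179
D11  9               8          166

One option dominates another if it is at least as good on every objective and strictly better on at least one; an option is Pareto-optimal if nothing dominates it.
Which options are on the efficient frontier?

D4, D5, D6, D8, D9, D11

D1: dominated by D5 (warranty 3≥3, crew size 3≤5, duration 71≤79).
D2: dominated by D6 (warranty 8≥5, crew size 11≤19, duration 65≤165).
D3: dominated by D4 (warranty 10≥5, crew size 4≤17, duration 190≤192).
D4: not dominated.
D5: not dominated (best crew size).
D6: not dominated.
D7: dominated by D9 (warranty 10≥10, crew size 18≤20, duration 37≤180).
D8: not dominated.
D9: not dominated (best duration).
D10: dominated by D1 (warranty 3≥2, crew size 5≤12, duration 79≤179).
D11: not dominated.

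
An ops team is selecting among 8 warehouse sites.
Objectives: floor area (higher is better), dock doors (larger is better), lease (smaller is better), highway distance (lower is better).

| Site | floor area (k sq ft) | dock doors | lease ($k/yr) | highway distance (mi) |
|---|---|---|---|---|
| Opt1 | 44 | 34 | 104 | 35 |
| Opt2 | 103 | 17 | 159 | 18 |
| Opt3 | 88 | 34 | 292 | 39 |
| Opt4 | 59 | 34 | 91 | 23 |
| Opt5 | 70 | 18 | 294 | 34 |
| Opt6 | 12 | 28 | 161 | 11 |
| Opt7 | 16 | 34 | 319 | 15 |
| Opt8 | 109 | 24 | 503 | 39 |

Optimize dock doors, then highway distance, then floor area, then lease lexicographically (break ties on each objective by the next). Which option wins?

Opt7

First maximize dock doors: best is 34, kept {Opt1, Opt3, Opt4, Opt7}.
Then minimize highway distance: best is 15, kept {Opt7}.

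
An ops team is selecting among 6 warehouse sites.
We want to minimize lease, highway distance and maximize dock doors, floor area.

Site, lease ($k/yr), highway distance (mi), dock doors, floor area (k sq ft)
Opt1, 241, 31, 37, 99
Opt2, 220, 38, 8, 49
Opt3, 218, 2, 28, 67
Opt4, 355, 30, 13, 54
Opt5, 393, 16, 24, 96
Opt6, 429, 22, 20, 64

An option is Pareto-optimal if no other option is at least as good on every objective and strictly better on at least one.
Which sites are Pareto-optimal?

Opt1, Opt3, Opt5

Opt1: not dominated (best dock doors).
Opt2: dominated by Opt3 (lease 218≤220, highway distance 2≤38, dock doors 28≥8, floor area 67≥49).
Opt3: not dominated (best lease).
Opt4: dominated by Opt3 (lease 218≤355, highway distance 2≤30, dock doors 28≥13, floor area 67≥54).
Opt5: not dominated.
Opt6: dominated by Opt3 (lease 218≤429, highway distance 2≤22, dock doors 28≥20, floor area 67≥64).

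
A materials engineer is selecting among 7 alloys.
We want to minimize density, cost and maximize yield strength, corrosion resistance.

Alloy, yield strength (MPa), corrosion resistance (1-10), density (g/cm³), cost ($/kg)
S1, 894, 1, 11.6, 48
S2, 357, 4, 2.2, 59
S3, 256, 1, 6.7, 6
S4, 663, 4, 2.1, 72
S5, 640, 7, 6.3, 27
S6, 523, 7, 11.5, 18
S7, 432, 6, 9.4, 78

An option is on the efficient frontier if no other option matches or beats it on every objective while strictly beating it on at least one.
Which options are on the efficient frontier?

S1: not dominated (best yield strength).
S2: not dominated.
S3: not dominated (best cost).
S4: not dominated (best density).
S5: not dominated.
S6: not dominated.
S7: dominated by S5 (yield strength 640≥432, corrosion resistance 7≥6, density 6.3≤9.4, cost 27≤78).

S1, S2, S3, S4, S5, S6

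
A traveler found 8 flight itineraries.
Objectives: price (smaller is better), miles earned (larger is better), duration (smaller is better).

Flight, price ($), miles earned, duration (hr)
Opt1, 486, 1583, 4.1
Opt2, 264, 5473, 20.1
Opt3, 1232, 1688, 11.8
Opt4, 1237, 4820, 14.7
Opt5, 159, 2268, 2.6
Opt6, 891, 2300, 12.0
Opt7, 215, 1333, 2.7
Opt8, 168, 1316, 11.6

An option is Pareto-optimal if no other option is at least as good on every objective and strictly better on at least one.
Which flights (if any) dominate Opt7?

Opt5: price 159≤215, miles earned 2268≥1333, duration 2.6≤2.7 — dominates Opt7.
Others (Opt1, Opt2, Opt3, Opt4, Opt6, Opt8) are each worse than Opt7 on at least one objective.

Opt5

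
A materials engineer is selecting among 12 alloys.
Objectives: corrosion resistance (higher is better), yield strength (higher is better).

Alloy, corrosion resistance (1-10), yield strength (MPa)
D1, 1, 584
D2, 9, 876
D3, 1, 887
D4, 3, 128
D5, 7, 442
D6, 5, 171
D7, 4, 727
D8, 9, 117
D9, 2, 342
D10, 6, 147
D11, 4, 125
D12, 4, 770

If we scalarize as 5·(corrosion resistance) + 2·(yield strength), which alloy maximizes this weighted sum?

D1: 5·1 + 2·584 = 1173
D2: 5·9 + 2·876 = 1797
D3: 5·1 + 2·887 = 1779
D4: 5·3 + 2·128 = 271
D5: 5·7 + 2·442 = 919
D6: 5·5 + 2·171 = 367
D7: 5·4 + 2·727 = 1474
D8: 5·9 + 2·117 = 279
D9: 5·2 + 2·342 = 694
D10: 5·6 + 2·147 = 324
D11: 5·4 + 2·125 = 270
D12: 5·4 + 2·770 = 1560
Highest: D2 at 1797.

D2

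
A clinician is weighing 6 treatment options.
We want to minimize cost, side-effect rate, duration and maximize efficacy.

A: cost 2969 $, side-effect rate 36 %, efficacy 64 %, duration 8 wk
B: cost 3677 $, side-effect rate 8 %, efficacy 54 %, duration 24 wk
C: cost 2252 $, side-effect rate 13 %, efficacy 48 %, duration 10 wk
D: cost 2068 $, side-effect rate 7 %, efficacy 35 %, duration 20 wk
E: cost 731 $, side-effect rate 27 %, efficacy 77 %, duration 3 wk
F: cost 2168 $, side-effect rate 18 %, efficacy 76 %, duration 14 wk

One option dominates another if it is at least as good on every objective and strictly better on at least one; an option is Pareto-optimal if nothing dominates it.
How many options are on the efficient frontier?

5

A: dominated by E (cost 731≤2969, side-effect rate 27≤36, efficacy 77≥64, duration 3≤8).
B: not dominated.
C: not dominated.
D: not dominated (best side-effect rate).
E: not dominated (best cost).
F: not dominated.
Pareto-optimal: B, C, D, E, F → 5.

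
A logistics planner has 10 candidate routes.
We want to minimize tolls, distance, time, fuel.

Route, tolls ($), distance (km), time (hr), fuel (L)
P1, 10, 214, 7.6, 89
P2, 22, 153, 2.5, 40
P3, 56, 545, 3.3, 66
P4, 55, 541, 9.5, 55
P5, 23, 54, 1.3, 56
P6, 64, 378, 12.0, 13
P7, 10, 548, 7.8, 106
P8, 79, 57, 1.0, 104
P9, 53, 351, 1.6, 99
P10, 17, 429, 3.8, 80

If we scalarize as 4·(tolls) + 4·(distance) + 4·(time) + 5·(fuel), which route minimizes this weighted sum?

P1: 4·10 + 4·214 + 4·7.6 + 5·89 = 1371.4
P2: 4·22 + 4·153 + 4·2.5 + 5·40 = 910.0
P3: 4·56 + 4·545 + 4·3.3 + 5·66 = 2747.2
P4: 4·55 + 4·541 + 4·9.5 + 5·55 = 2697.0
P5: 4·23 + 4·54 + 4·1.3 + 5·56 = 593.2
P6: 4·64 + 4·378 + 4·12.0 + 5·13 = 1881.0
P7: 4·10 + 4·548 + 4·7.8 + 5·106 = 2793.2
P8: 4·79 + 4·57 + 4·1.0 + 5·104 = 1068.0
P9: 4·53 + 4·351 + 4·1.6 + 5·99 = 2117.4
P10: 4·17 + 4·429 + 4·3.8 + 5·80 = 2199.2
Lowest: P5 at 593.2.

P5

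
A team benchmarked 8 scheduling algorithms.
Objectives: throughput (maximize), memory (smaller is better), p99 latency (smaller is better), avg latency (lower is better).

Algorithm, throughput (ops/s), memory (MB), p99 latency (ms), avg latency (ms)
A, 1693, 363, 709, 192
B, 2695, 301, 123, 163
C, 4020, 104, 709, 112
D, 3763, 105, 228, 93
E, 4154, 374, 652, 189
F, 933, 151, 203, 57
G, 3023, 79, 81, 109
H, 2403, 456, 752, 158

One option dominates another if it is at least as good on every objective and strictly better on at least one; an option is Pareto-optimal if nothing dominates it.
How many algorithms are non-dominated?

A: dominated by B (throughput 2695≥1693, memory 301≤363, p99 latency 123≤709, avg latency 163≤192).
B: dominated by G (throughput 3023≥2695, memory 79≤301, p99 latency 81≤123, avg latency 109≤163).
C: not dominated.
D: not dominated.
E: not dominated (best throughput).
F: not dominated (best avg latency).
G: not dominated (best memory).
H: dominated by C (throughput 4020≥2403, memory 104≤456, p99 latency 709≤752, avg latency 112≤158).
Pareto-optimal: C, D, E, F, G → 5.

5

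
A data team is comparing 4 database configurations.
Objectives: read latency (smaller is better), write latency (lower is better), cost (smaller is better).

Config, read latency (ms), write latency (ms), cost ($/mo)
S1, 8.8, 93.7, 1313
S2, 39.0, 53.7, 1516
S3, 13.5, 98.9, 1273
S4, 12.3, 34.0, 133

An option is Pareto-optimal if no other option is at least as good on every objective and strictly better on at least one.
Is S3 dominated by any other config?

Yes

S4 vs S3: read latency 12.3≤13.5, write latency 34.0≤98.9, cost 133≤1273 — S4 is at least as good on every objective and strictly better on at least one, so S4 dominates S3.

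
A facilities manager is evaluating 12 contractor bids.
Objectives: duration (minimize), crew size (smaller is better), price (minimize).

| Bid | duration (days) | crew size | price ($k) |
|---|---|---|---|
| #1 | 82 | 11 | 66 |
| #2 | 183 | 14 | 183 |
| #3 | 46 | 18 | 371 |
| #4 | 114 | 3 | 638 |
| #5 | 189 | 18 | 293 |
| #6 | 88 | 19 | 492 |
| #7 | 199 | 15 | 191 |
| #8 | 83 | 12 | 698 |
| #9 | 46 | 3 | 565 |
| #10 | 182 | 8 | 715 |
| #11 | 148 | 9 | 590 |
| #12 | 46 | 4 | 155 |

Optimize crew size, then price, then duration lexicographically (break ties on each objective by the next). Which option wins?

First minimize crew size: best is 3, kept {#4, #9}.
Then minimize price: best is 565, kept {#9}.

#9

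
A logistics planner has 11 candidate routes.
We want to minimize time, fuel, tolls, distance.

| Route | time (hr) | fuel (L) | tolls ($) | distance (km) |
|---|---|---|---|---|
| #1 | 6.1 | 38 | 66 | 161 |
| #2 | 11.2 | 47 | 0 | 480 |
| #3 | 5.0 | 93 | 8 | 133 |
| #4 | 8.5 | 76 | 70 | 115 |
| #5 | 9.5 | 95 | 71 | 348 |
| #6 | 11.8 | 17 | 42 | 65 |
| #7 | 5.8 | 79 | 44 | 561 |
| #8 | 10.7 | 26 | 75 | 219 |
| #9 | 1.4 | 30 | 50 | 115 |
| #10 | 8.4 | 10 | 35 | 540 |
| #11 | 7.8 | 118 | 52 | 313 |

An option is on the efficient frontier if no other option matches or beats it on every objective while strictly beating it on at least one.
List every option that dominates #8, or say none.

#1: worse on fuel (38 vs 26).
#2: worse on time (11.2 vs 10.7).
#3: worse on fuel (93 vs 26).
#4: worse on fuel (76 vs 26).
#5: worse on fuel (95 vs 26).
#6: worse on time (11.8 vs 10.7).
#7: worse on fuel (79 vs 26).
#9: worse on fuel (30 vs 26).
#10: worse on distance (540 vs 219).
#11: worse on fuel (118 vs 26).
No option dominates #8.

none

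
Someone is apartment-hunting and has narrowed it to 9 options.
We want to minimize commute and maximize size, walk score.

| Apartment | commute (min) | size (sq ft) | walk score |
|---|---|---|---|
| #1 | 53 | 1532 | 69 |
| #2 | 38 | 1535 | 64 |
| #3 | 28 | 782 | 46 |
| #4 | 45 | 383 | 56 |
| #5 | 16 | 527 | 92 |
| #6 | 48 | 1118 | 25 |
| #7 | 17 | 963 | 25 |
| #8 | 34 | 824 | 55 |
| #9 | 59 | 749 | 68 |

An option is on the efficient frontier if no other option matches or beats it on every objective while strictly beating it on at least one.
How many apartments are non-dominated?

6

#1: not dominated.
#2: not dominated (best size).
#3: not dominated.
#4: dominated by #2 (commute 38≤45, size 1535≥383, walk score 64≥56).
#5: not dominated (best commute).
#6: dominated by #2 (commute 38≤48, size 1535≥1118, walk score 64≥25).
#7: not dominated.
#8: not dominated.
#9: dominated by #1 (commute 53≤59, size 1532≥749, walk score 69≥68).
Pareto-optimal: #1, #2, #3, #5, #7, #8 → 6.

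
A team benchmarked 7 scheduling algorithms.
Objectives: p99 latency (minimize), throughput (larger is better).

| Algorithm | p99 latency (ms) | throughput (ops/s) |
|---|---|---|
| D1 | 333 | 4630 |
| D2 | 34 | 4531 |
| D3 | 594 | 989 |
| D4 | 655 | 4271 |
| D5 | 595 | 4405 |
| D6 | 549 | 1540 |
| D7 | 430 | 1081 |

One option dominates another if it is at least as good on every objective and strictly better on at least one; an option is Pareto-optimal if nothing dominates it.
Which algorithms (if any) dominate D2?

D1: worse on p99 latency (333 vs 34).
D3: worse on p99 latency (594 vs 34).
D4: worse on p99 latency (655 vs 34).
D5: worse on p99 latency (595 vs 34).
D6: worse on p99 latency (549 vs 34).
D7: worse on p99 latency (430 vs 34).
No option dominates D2.

none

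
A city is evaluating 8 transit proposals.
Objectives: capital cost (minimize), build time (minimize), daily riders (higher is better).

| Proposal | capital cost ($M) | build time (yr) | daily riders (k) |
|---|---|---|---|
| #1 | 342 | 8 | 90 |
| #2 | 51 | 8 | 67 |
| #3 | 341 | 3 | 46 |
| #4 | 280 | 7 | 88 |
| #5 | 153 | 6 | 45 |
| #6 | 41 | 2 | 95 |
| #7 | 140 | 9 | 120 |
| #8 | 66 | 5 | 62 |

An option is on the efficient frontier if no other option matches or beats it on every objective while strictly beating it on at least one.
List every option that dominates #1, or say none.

#6: capital cost 41≤342, build time 2≤8, daily riders 95≥90 — dominates #1.
Others (#2, #3, #4, #5, #7, #8) are each worse than #1 on at least one objective.

#6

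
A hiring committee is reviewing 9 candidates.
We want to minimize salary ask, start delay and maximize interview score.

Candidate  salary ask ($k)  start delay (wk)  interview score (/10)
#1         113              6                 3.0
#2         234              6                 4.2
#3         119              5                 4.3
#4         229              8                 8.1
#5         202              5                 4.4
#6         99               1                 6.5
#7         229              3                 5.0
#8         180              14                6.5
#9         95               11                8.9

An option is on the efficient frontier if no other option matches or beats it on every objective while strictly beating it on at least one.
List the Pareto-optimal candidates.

#4, #6, #9

#1: dominated by #6 (salary ask 99≤113, start delay 1≤6, interview score 6.5≥3.0).
#2: dominated by #3 (salary ask 119≤234, start delay 5≤6, interview score 4.3≥4.2).
#3: dominated by #6 (salary ask 99≤119, start delay 1≤5, interview score 6.5≥4.3).
#4: not dominated.
#5: dominated by #6 (salary ask 99≤202, start delay 1≤5, interview score 6.5≥4.4).
#6: not dominated (best start delay).
#7: dominated by #6 (salary ask 99≤229, start delay 1≤3, interview score 6.5≥5.0).
#8: dominated by #6 (salary ask 99≤180, start delay 1≤14, interview score 6.5≥6.5).
#9: not dominated (best salary ask).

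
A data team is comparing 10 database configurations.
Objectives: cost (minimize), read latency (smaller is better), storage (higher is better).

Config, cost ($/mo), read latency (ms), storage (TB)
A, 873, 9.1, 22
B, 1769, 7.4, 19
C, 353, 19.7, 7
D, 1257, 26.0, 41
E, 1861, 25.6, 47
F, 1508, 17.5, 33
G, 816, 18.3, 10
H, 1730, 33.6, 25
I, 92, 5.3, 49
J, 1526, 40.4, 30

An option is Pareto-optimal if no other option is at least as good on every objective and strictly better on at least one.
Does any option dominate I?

No

A: worse on cost (873 vs 92).
B: worse on cost (1769 vs 92).
C: worse on cost (353 vs 92).
D: worse on cost (1257 vs 92).
E: worse on cost (1861 vs 92).
F: worse on cost (1508 vs 92).
G: worse on cost (816 vs 92).
H: worse on cost (1730 vs 92).
J: worse on cost (1526 vs 92).
No option is at least as good as I on every objective and strictly better on one.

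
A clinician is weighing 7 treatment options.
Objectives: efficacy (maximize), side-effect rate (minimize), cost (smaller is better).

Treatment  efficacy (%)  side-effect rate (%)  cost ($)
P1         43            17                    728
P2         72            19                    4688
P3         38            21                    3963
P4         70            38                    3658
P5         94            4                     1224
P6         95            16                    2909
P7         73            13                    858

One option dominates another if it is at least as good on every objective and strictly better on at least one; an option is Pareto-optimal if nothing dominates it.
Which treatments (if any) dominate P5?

none

P1: worse on efficacy (43 vs 94).
P2: worse on efficacy (72 vs 94).
P3: worse on efficacy (38 vs 94).
P4: worse on efficacy (70 vs 94).
P6: worse on side-effect rate (16 vs 4).
P7: worse on efficacy (73 vs 94).
No option dominates P5.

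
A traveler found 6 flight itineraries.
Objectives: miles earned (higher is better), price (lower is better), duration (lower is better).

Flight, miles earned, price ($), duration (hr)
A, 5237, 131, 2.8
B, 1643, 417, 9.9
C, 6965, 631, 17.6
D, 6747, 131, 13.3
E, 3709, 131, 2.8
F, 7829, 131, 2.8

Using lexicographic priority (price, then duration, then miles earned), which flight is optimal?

First minimize price: best is 131, kept {A, D, E, F}.
Then minimize duration: best is 2.8, kept {A, E, F}.
Then maximize miles earned: best is 7829, kept {F}.

F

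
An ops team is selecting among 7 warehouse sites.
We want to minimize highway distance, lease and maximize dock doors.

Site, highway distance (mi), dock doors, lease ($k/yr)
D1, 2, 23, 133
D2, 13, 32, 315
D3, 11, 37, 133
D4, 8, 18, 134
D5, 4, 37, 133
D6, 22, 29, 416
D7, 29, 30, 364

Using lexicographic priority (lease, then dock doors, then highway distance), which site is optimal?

D5

First minimize lease: best is 133, kept {D1, D3, D5}.
Then maximize dock doors: best is 37, kept {D3, D5}.
Then minimize highway distance: best is 4, kept {D5}.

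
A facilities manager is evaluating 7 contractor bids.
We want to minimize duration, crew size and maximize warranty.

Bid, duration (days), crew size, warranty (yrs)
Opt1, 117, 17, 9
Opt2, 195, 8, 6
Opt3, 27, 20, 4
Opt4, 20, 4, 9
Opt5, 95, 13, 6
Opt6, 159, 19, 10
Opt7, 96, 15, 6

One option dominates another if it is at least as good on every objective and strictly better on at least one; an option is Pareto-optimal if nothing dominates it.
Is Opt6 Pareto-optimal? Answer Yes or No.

Opt1: worse on warranty (9 vs 10).
Opt2: worse on duration (195 vs 159).
Opt3: worse on crew size (20 vs 19).
Opt4: worse on warranty (9 vs 10).
Opt5: worse on warranty (6 vs 10).
Opt7: worse on warranty (6 vs 10).
No option is at least as good as Opt6 on every objective and strictly better on one.

Yes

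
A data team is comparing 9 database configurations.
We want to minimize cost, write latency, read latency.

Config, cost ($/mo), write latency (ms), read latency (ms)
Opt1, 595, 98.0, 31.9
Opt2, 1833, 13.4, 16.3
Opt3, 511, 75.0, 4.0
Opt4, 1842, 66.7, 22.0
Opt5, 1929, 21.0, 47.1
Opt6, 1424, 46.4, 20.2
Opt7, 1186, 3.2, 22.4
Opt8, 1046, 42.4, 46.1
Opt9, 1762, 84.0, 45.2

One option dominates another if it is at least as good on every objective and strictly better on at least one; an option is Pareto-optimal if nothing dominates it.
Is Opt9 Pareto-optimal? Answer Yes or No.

Opt3 vs Opt9: cost 511≤1762, write latency 75.0≤84.0, read latency 4.0≤45.2 — Opt3 is at least as good on every objective and strictly better on at least one, so Opt3 dominates Opt9.

No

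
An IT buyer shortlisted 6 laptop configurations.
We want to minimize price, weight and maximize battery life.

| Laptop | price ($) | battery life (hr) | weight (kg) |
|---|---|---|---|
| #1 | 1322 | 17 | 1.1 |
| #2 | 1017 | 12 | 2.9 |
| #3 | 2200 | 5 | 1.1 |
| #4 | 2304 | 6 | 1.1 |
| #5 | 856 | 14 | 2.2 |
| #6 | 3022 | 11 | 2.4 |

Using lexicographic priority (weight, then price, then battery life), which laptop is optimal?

First minimize weight: best is 1.1, kept {#1, #3, #4}.
Then minimize price: best is 1322, kept {#1}.

#1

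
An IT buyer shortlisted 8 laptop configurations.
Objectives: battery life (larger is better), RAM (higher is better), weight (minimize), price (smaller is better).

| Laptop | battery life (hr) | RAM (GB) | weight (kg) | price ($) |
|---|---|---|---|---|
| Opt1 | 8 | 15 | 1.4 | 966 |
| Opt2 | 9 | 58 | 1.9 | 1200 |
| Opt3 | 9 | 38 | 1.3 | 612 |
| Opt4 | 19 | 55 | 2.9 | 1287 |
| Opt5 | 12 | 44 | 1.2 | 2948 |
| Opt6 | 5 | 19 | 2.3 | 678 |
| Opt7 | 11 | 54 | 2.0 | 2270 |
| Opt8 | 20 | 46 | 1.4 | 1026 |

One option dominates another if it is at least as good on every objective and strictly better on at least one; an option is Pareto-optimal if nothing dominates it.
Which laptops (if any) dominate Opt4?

none

Opt1: worse on battery life (8 vs 19).
Opt2: worse on battery life (9 vs 19).
Opt3: worse on battery life (9 vs 19).
Opt5: worse on battery life (12 vs 19).
Opt6: worse on battery life (5 vs 19).
Opt7: worse on battery life (11 vs 19).
Opt8: worse on RAM (46 vs 55).
No option dominates Opt4.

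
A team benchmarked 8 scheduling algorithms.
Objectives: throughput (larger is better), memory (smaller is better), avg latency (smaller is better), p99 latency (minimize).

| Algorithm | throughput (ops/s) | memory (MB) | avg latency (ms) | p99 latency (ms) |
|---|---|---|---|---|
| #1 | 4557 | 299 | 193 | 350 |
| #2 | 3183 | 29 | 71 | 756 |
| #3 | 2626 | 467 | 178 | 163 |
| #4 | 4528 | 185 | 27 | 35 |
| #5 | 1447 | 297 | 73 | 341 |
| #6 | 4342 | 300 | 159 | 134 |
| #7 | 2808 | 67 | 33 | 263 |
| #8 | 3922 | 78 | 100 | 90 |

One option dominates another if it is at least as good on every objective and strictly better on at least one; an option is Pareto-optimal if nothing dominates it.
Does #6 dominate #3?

#6 vs #3: throughput 4342≥2626, memory 300≤467, avg latency 159≤178, p99 latency 134≤163 — #6 is at least as good on every objective with at least one strict improvement.

Yes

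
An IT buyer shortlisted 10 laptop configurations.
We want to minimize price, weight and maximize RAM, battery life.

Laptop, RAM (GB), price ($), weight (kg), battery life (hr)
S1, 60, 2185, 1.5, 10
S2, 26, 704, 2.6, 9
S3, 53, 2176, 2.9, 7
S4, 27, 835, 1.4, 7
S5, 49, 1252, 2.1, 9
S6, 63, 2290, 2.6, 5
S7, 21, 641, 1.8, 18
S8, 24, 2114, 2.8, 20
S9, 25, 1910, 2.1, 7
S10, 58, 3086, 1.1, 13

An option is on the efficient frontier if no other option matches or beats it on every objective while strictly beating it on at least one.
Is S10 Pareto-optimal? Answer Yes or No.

Yes

S1: worse on weight (1.5 vs 1.1).
S2: worse on RAM (26 vs 58).
S3: worse on RAM (53 vs 58).
S4: worse on RAM (27 vs 58).
S5: worse on RAM (49 vs 58).
S6: worse on weight (2.6 vs 1.1).
S7: worse on RAM (21 vs 58).
S8: worse on RAM (24 vs 58).
S9: worse on RAM (25 vs 58).
No option is at least as good as S10 on every objective and strictly better on one.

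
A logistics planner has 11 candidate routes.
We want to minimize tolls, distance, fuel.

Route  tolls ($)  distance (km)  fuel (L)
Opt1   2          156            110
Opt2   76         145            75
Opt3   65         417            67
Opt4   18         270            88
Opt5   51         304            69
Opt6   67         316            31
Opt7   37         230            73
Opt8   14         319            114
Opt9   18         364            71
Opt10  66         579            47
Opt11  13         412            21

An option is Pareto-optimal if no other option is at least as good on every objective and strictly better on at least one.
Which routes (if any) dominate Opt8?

Opt1

Opt1: tolls 2≤14, distance 156≤319, fuel 110≤114 — dominates Opt8.
Others (Opt2, Opt3, Opt4, Opt5, Opt6, Opt7, Opt9, Opt10, Opt11) are each worse than Opt8 on at least one objective.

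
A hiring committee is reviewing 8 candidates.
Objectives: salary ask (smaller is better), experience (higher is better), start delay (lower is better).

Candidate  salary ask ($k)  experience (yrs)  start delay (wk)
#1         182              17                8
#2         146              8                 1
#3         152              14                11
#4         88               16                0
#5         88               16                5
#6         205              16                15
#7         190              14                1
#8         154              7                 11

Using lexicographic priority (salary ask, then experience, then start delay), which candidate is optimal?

First minimize salary ask: best is 88, kept {#4, #5}.
Then maximize experience: best is 16, kept {#4, #5}.
Then minimize start delay: best is 0, kept {#4}.

#4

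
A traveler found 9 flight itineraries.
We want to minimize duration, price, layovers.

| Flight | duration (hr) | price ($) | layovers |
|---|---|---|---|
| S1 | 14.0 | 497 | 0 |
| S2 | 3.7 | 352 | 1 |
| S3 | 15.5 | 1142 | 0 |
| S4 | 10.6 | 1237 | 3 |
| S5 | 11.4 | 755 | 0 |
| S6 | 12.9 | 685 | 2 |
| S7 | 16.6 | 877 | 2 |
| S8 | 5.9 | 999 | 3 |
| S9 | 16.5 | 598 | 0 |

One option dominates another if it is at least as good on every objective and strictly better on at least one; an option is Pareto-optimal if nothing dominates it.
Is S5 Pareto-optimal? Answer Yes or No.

S1: worse on duration (14.0 vs 11.4).
S2: worse on layovers (1 vs 0).
S3: worse on duration (15.5 vs 11.4).
S4: worse on price (1237 vs 755).
S6: worse on duration (12.9 vs 11.4).
S7: worse on duration (16.6 vs 11.4).
S8: worse on price (999 vs 755).
S9: worse on duration (16.5 vs 11.4).
No option is at least as good as S5 on every objective and strictly better on one.

Yes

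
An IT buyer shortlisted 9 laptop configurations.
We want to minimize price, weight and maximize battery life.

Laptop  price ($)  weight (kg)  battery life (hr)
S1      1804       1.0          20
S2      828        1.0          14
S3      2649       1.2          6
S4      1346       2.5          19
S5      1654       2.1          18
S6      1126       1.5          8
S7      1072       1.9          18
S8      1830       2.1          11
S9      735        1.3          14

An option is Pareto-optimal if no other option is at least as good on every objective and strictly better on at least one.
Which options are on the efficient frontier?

S1: not dominated (best battery life).
S2: not dominated.
S3: dominated by S1 (price 1804≤2649, weight 1.0≤1.2, battery life 20≥6).
S4: not dominated.
S5: dominated by S7 (price 1072≤1654, weight 1.9≤2.1, battery life 18≥18).
S6: dominated by S2 (price 828≤1126, weight 1.0≤1.5, battery life 14≥8).
S7: not dominated.
S8: dominated by S1 (price 1804≤1830, weight 1.0≤2.1, battery life 20≥11).
S9: not dominated (best price).

S1, S2, S4, S7, S9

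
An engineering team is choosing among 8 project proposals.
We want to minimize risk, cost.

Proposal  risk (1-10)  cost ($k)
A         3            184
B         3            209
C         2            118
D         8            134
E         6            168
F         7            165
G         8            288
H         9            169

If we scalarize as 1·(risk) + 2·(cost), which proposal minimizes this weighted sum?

A: 1·3 + 2·184 = 371
B: 1·3 + 2·209 = 421
C: 1·2 + 2·118 = 238
D: 1·8 + 2·134 = 276
E: 1·6 + 2·168 = 342
F: 1·7 + 2·165 = 337
G: 1·8 + 2·288 = 584
H: 1·9 + 2·169 = 347
Lowest: C at 238.

C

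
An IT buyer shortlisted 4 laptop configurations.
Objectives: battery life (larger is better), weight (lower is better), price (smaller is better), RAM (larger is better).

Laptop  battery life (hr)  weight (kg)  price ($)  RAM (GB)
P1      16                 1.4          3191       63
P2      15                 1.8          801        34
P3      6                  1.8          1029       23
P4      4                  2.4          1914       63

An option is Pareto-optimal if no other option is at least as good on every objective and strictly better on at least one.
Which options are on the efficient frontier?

P1, P2, P4

P1: not dominated (best battery life).
P2: not dominated (best price).
P3: dominated by P2 (battery life 15≥6, weight 1.8≤1.8, price 801≤1029, RAM 34≥23).
P4: not dominated.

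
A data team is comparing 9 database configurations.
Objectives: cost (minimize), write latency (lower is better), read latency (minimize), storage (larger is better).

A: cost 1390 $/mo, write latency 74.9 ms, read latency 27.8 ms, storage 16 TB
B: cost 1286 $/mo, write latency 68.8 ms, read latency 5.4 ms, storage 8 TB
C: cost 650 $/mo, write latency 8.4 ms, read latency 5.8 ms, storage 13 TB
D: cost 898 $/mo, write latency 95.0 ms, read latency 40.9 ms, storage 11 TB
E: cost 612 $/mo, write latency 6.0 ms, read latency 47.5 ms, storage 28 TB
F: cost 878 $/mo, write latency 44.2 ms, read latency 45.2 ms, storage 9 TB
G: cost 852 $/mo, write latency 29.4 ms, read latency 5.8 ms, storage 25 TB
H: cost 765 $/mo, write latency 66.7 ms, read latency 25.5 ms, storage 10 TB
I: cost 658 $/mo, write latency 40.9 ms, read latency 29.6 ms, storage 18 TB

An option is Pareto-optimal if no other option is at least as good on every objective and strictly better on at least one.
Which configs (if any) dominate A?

G: cost 852≤1390, write latency 29.4≤74.9, read latency 5.8≤27.8, storage 25≥16 — dominates A.
Others (B, C, D, E, F, H, I) are each worse than A on at least one objective.

G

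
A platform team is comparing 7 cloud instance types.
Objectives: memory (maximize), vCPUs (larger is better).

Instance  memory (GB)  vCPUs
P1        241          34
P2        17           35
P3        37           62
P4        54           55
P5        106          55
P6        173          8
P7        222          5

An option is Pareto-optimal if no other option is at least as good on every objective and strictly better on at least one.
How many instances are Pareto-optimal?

P1: not dominated (best memory).
P2: dominated by P3 (memory 37≥17, vCPUs 62≥35).
P3: not dominated (best vCPUs).
P4: dominated by P5 (memory 106≥54, vCPUs 55≥55).
P5: not dominated.
P6: dominated by P1 (memory 241≥173, vCPUs 34≥8).
P7: dominated by P1 (memory 241≥222, vCPUs 34≥5).
Pareto-optimal: P1, P3, P5 → 3.

3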